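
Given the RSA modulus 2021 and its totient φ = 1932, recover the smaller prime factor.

φ(n) = (p−1)(q−1) = n − (p+q) + 1, so p + q = 2021 − 1932 + 1 = 90.
p and q are the roots of t² − 90t + 2021 = 0.
Discriminant: 90² − 4·2021 = 8100 − 8084 = 16; √16 = 4.
q = (90 − 4)/2 = 43, p = (90 + 4)/2 = 47.
Check: 43 · 47 = 2021.

43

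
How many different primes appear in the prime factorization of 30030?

6

30030 = 2 · 15015
15015 = 3 · 5005
5005 = 5 · 1001
1001 = 7 · 143
143 = 11 · 13
30030 = 2 · 3 · 5 · 7 · 11 · 13, which has 6 distinct prime factors.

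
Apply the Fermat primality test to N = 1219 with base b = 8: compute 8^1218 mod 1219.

8^1 ≡ 8 (mod 1219)
8^2 ≡ 8^2 = 64 ≡ 64 (mod 1219)
8^4 ≡ 64^2 = 4096 ≡ 439 (mod 1219)
8^8 ≡ 439^2 = 192721 ≡ 119 (mod 1219)
8^16 ≡ 119^2 = 14161 ≡ 752 (mod 1219)
8^32 ≡ 752^2 = 565504 ≡ 1107 (mod 1219)
8^64 ≡ 1107^2 = 1225449 ≡ 354 (mod 1219)
8^128 ≡ 354^2 = 125316 ≡ 978 (mod 1219)
8^256 ≡ 978^2 = 956484 ≡ 788 (mod 1219)
8^512 ≡ 788^2 = 620944 ≡ 473 (mod 1219)
8^1024 ≡ 473^2 = 223729 ≡ 652 (mod 1219)
1218 = 1024 + 128 + 64 + 2 in binary powers of 2.
So 8^1218 ≡ 652 · 978 · 354 · 64 ≡ 855 (mod 1219).
Since 855 ≠ 1, base 8 is a Fermat witness: 1219 is composite.

855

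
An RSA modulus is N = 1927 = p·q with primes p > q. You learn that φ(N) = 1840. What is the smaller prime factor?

41

φ(n) = (p−1)(q−1) = n − (p+q) + 1, so p + q = 1927 − 1840 + 1 = 88.
p and q are the roots of t² − 88t + 1927 = 0.
Discriminant: 88² − 4·1927 = 7744 − 7708 = 36; √36 = 6.
q = (88 − 6)/2 = 41, p = (88 + 6)/2 = 47.
Check: 41 · 47 = 1927.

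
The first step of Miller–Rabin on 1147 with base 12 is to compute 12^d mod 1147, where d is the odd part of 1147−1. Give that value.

1147 − 1 = 1146 = 2^1 · 573, so d = 573.
12^1 ≡ 12 (mod 1147)
12^2 ≡ 12^2 = 144 ≡ 144 (mod 1147)
12^4 ≡ 144^2 = 20736 ≡ 90 (mod 1147)
12^8 ≡ 90^2 = 8100 ≡ 71 (mod 1147)
12^16 ≡ 71^2 = 5041 ≡ 453 (mod 1147)
12^32 ≡ 453^2 = 205209 ≡ 1043 (mod 1147)
12^64 ≡ 1043^2 = 1087849 ≡ 493 (mod 1147)
12^128 ≡ 493^2 = 243049 ≡ 1032 (mod 1147)
12^256 ≡ 1032^2 = 1065024 ≡ 608 (mod 1147)
12^512 ≡ 608^2 = 369664 ≡ 330 (mod 1147)
573 = 512 + 32 + 16 + 8 + 4 + 1 in binary powers of 2.
So 12^573 ≡ 330 · 1043 · 453 · 71 · 90 · 12 ≡ 1046 (mod 1147).
Squaring chain: 1046; never reaches −1, so base 12 is a Miller–Rabin witness that 1147 is composite.

1046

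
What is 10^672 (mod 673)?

1

10^1 ≡ 10 (mod 673)
10^2 ≡ 10^2 = 100 ≡ 100 (mod 673)
10^4 ≡ 100^2 = 10000 ≡ 578 (mod 673)
10^8 ≡ 578^2 = 334084 ≡ 276 (mod 673)
10^16 ≡ 276^2 = 76176 ≡ 127 (mod 673)
10^32 ≡ 127^2 = 16129 ≡ 650 (mod 673)
10^64 ≡ 650^2 = 422500 ≡ 529 (mod 673)
10^128 ≡ 529^2 = 279841 ≡ 546 (mod 673)
10^256 ≡ 546^2 = 298116 ≡ 650 (mod 673)
10^512 ≡ 650^2 = 422500 ≡ 529 (mod 673)
672 = 512 + 128 + 32 in binary powers of 2.
So 10^672 ≡ 529 · 546 · 650 ≡ 1 (mod 673).
Since the result is 1, base 10 gives no evidence that 673 is composite.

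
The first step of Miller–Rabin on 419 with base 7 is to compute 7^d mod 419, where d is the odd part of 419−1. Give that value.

1

419 − 1 = 418 = 2^1 · 209, so d = 209.
7^1 ≡ 7 (mod 419)
7^2 ≡ 7^2 = 49 ≡ 49 (mod 419)
7^4 ≡ 49^2 = 2401 ≡ 306 (mod 419)
7^8 ≡ 306^2 = 93636 ≡ 199 (mod 419)
7^16 ≡ 199^2 = 39601 ≡ 215 (mod 419)
7^32 ≡ 215^2 = 46225 ≡ 135 (mod 419)
7^64 ≡ 135^2 = 18225 ≡ 208 (mod 419)
7^128 ≡ 208^2 = 43264 ≡ 107 (mod 419)
209 = 128 + 64 + 16 + 1 in binary powers of 2.
So 7^209 ≡ 107 · 208 · 215 · 7 ≡ 1 (mod 419).
Since 7^d ≡ 1 (mod 419), base 7 does not prove 419 composite.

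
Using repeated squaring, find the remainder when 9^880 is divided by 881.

1

9^1 ≡ 9 (mod 881)
9^2 ≡ 9^2 = 81 ≡ 81 (mod 881)
9^4 ≡ 81^2 = 6561 ≡ 394 (mod 881)
9^8 ≡ 394^2 = 155236 ≡ 180 (mod 881)
9^16 ≡ 180^2 = 32400 ≡ 684 (mod 881)
9^32 ≡ 684^2 = 467856 ≡ 45 (mod 881)
9^64 ≡ 45^2 = 2025 ≡ 263 (mod 881)
9^128 ≡ 263^2 = 69169 ≡ 451 (mod 881)
9^256 ≡ 451^2 = 203401 ≡ 771 (mod 881)
9^512 ≡ 771^2 = 594441 ≡ 647 (mod 881)
880 = 512 + 256 + 64 + 32 + 16 in binary powers of 2.
So 9^880 ≡ 647 · 771 · 263 · 45 · 684 ≡ 1 (mod 881).
Since the result is 1, base 9 gives no evidence that 881 is composite.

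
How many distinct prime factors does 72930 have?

6

72930 = 2 · 36465
36465 = 3 · 12155
12155 = 5 · 2431
2431 = 11 · 221
221 = 13 · 17
72930 = 2 · 3 · 5 · 11 · 13 · 17, which has 6 distinct prime factors.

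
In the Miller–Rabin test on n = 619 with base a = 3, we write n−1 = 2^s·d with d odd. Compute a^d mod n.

618

619 − 1 = 618 = 2^1 · 309, so d = 309.
3^1 ≡ 3 (mod 619)
3^2 ≡ 3^2 = 9 ≡ 9 (mod 619)
3^4 ≡ 9^2 = 81 ≡ 81 (mod 619)
3^8 ≡ 81^2 = 6561 ≡ 371 (mod 619)
3^16 ≡ 371^2 = 137641 ≡ 223 (mod 619)
3^32 ≡ 223^2 = 49729 ≡ 209 (mod 619)
3^64 ≡ 209^2 = 43681 ≡ 351 (mod 619)
3^128 ≡ 351^2 = 123201 ≡ 20 (mod 619)
3^256 ≡ 20^2 = 400 ≡ 400 (mod 619)
309 = 256 + 32 + 16 + 4 + 1 in binary powers of 2.
So 3^309 ≡ 400 · 209 · 223 · 81 · 3 ≡ 618 (mod 619).
Since 3^d ≡ 618 (mod 619), base 3 does not prove 619 composite.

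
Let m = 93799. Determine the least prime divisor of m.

97

93799 is odd.
Digit sum 37, not divisible by 3.
Ends in 9: not divisible by 5.
7: 93799 = 7·13399 + 6
11: 93799 = 11·8527 + 2
13: 93799 = 13·7215 + 4
17: 93799 = 17·5517 + 10
19: 93799 = 19·4936 + 15
23: 93799 = 23·4078 + 5
29: 93799 = 29·3234 + 13
31: 93799 = 31·3025 + 24
37: 93799 = 37·2535 + 4
41: 93799 = 41·2287 + 32
43: 93799 = 43·2181 + 16
47: 93799 = 47·1995 + 34
53: 93799 = 53·1769 + 42
59: 93799 = 59·1589 + 48
61: 93799 = 61·1537 + 42
67: 93799 = 67·1399 + 66
71: 93799 = 71·1321 + 8
73: 93799 = 73·1284 + 67
79: 93799 = 79·1187 + 26
83: 93799 = 83·1130 + 9
89: 93799 = 89·1053 + 82
97: 93799 = 97·967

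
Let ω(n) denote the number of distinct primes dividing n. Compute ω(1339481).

5

1339481 = 11 · 121771
121771 = 13 · 9367
9367 = 17 · 551
551 = 19 · 29
1339481 = 11 · 13 · 17 · 19 · 29, which has 5 distinct prime factors.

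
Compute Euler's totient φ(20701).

Factor: 20701 = 127 · 163.
φ(20701) = (127−1) · (163−1) = 126 · 162 = 20412.

20412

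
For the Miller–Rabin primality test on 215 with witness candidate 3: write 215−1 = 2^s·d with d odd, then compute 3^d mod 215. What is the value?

215 − 1 = 214 = 2^1 · 107, so d = 107.
3^1 ≡ 3 (mod 215)
3^2 ≡ 3^2 = 9 ≡ 9 (mod 215)
3^4 ≡ 9^2 = 81 ≡ 81 (mod 215)
3^8 ≡ 81^2 = 6561 ≡ 111 (mod 215)
3^16 ≡ 111^2 = 12321 ≡ 66 (mod 215)
3^32 ≡ 66^2 = 4356 ≡ 56 (mod 215)
3^64 ≡ 56^2 = 3136 ≡ 126 (mod 215)
107 = 64 + 32 + 8 + 2 + 1 in binary powers of 2.
So 3^107 ≡ 126 · 56 · 111 · 9 · 3 ≡ 77 (mod 215).
Squaring chain: 77; never reaches −1, so base 3 is a Miller–Rabin witness that 215 is composite.

77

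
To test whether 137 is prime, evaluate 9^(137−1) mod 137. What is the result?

1

9^1 ≡ 9 (mod 137)
9^2 ≡ 9^2 = 81 ≡ 81 (mod 137)
9^4 ≡ 81^2 = 6561 ≡ 122 (mod 137)
9^8 ≡ 122^2 = 14884 ≡ 88 (mod 137)
9^16 ≡ 88^2 = 7744 ≡ 72 (mod 137)
9^32 ≡ 72^2 = 5184 ≡ 115 (mod 137)
9^64 ≡ 115^2 = 13225 ≡ 73 (mod 137)
9^128 ≡ 73^2 = 5329 ≡ 123 (mod 137)
136 = 128 + 8 in binary powers of 2.
So 9^136 ≡ 123 · 88 ≡ 1 (mod 137).
Since the result is 1, base 9 gives no evidence that 137 is composite.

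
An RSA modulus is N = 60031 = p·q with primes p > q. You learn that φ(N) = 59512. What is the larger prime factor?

347

φ(n) = (p−1)(q−1) = n − (p+q) + 1, so p + q = 60031 − 59512 + 1 = 520.
p and q are the roots of t² − 520t + 60031 = 0.
Discriminant: 520² − 4·60031 = 270400 − 240124 = 30276; √30276 = 174.
q = (520 − 174)/2 = 173, p = (520 + 174)/2 = 347.
Check: 173 · 347 = 60031.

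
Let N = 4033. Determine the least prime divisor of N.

4033 is odd.
Digit sum 10, not divisible by 3.
Ends in 3: not divisible by 5.
7: 4033 = 7·576 + 1
11: 4033 = 11·366 + 7
13: 4033 = 13·310 + 3
17: 4033 = 17·237 + 4
19: 4033 = 19·212 + 5
23: 4033 = 23·175 + 8
29: 4033 = 29·139 + 2
31: 4033 = 31·130 + 3
37: 4033 = 37·109

37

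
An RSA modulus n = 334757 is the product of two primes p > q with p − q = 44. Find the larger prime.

Since p = q + 44, we have 334757 = q(q + 44), so q² + 44q − 334757 = 0.
Discriminant: 44² + 4·334757 = 1936 + 1339028 = 1340964; √1340964 = 1158.
q = (−44 + 1158)/2 = 557, and p = q + 44 = 601.
Check: 557 · 601 = 334757.

601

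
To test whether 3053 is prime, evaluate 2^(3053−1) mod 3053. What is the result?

2968

2^1 ≡ 2 (mod 3053)
2^2 ≡ 2^2 = 4 ≡ 4 (mod 3053)
2^4 ≡ 4^2 = 16 ≡ 16 (mod 3053)
2^8 ≡ 16^2 = 256 ≡ 256 (mod 3053)
2^16 ≡ 256^2 = 65536 ≡ 1423 (mod 3053)
2^32 ≡ 1423^2 = 2024929 ≡ 790 (mod 3053)
2^64 ≡ 790^2 = 624100 ≡ 1288 (mod 3053)
2^128 ≡ 1288^2 = 1658944 ≡ 1165 (mod 3053)
2^256 ≡ 1165^2 = 1357225 ≡ 1693 (mod 3053)
2^512 ≡ 1693^2 = 2866249 ≡ 2535 (mod 3053)
2^1024 ≡ 2535^2 = 6426225 ≡ 2713 (mod 3053)
2^2048 ≡ 2713^2 = 7360369 ≡ 2639 (mod 3053)
3052 = 2048 + 512 + 256 + 128 + 64 + 32 + 8 + 4 in binary powers of 2.
So 2^3052 ≡ 2639 · 2535 · 1693 · 1165 · 1288 · 790 · 256 · 16 ≡ 2968 (mod 3053).
Since 2968 ≠ 1, base 2 is a Fermat witness: 3053 is composite.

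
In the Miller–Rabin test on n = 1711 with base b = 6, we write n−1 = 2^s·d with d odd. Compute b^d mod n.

1711 − 1 = 1710 = 2^1 · 855, so d = 855.
6^1 ≡ 6 (mod 1711)
6^2 ≡ 6^2 = 36 ≡ 36 (mod 1711)
6^4 ≡ 36^2 = 1296 ≡ 1296 (mod 1711)
6^8 ≡ 1296^2 = 1679616 ≡ 1125 (mod 1711)
6^16 ≡ 1125^2 = 1265625 ≡ 1196 (mod 1711)
6^32 ≡ 1196^2 = 1430416 ≡ 20 (mod 1711)
6^64 ≡ 20^2 = 400 ≡ 400 (mod 1711)
6^128 ≡ 400^2 = 160000 ≡ 877 (mod 1711)
6^256 ≡ 877^2 = 769129 ≡ 890 (mod 1711)
6^512 ≡ 890^2 = 792100 ≡ 1618 (mod 1711)
855 = 512 + 256 + 64 + 16 + 4 + 2 + 1 in binary powers of 2.
So 6^855 ≡ 1618 · 890 · 400 · 1196 · 1296 · 36 · 6 ≡ 760 (mod 1711).
Squaring chain: 760; never reaches −1, so base 6 is a Miller–Rabin witness that 1711 is composite.

760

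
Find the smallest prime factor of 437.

437 is odd.
Digit sum 14, not divisible by 3.
Ends in 7: not divisible by 5.
7: 437 = 7·62 + 3
11: 437 = 11·39 + 8
13: 437 = 13·33 + 8
17: 437 = 17·25 + 12
19: 437 = 19·23

19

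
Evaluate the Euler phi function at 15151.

Factor: 15151 = 109 · 139.
φ(15151) = (109−1) · (139−1) = 108 · 138 = 14904.

14904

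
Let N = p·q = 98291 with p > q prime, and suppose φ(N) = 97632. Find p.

φ(n) = (p−1)(q−1) = n − (p+q) + 1, so p + q = 98291 − 97632 + 1 = 660.
p and q are the roots of t² − 660t + 98291 = 0.
Discriminant: 660² − 4·98291 = 435600 − 393164 = 42436; √42436 = 206.
q = (660 − 206)/2 = 227, p = (660 + 206)/2 = 433.
Check: 227 · 433 = 98291.

433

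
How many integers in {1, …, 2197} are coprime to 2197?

2028

Factor: 2197 = 13^3.
φ(2197) = 13^2·(13−1) = 2028.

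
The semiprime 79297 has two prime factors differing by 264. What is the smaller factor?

179

Since p = q + 264, we have 79297 = q(q + 264), so q² + 264q − 79297 = 0.
Discriminant: 264² + 4·79297 = 69696 + 317188 = 386884; √386884 = 622.
q = (−264 + 622)/2 = 179, and p = q + 264 = 443.
Check: 179 · 443 = 79297.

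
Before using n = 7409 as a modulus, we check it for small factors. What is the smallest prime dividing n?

31

7409 is odd.
Digit sum 20, not divisible by 3.
Ends in 9: not divisible by 5.
7: 7409 = 7·1058 + 3
11: 7409 = 11·673 + 6
13: 7409 = 13·569 + 12
17: 7409 = 17·435 + 14
19: 7409 = 19·389 + 18
23: 7409 = 23·322 + 3
29: 7409 = 29·255 + 14
31: 7409 = 31·239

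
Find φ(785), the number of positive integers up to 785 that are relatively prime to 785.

624

Factor: 785 = 5 · 157.
φ(785) = (5−1) · (157−1) = 4 · 156 = 624.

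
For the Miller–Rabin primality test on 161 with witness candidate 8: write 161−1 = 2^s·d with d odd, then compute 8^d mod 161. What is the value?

161 − 1 = 160 = 2^5 · 5, so d = 5.
8^1 ≡ 8 (mod 161)
8^2 ≡ 8^2 = 64 ≡ 64 (mod 161)
8^4 ≡ 64^2 = 4096 ≡ 71 (mod 161)
5 = 4 + 1 in binary powers of 2.
So 8^5 ≡ 71 · 8 ≡ 85 (mod 161).
Squaring chain: 85 → 141 → 78 → 127 → 29; never reaches −1, so base 8 is a Miller–Rabin witness that 161 is composite.

85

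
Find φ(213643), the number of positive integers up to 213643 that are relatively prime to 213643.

Factor: 213643 = 29 · 53 · 139.
φ(213643) = (29−1) · (53−1) · (139−1) = 28 · 52 · 138 = 200928.

200928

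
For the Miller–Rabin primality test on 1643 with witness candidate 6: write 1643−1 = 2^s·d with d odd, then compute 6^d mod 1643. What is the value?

1643 − 1 = 1642 = 2^1 · 821, so d = 821.
6^1 ≡ 6 (mod 1643)
6^2 ≡ 6^2 = 36 ≡ 36 (mod 1643)
6^4 ≡ 36^2 = 1296 ≡ 1296 (mod 1643)
6^8 ≡ 1296^2 = 1679616 ≡ 470 (mod 1643)
6^16 ≡ 470^2 = 220900 ≡ 738 (mod 1643)
6^32 ≡ 738^2 = 544644 ≡ 811 (mod 1643)
6^64 ≡ 811^2 = 657721 ≡ 521 (mod 1643)
6^128 ≡ 521^2 = 271441 ≡ 346 (mod 1643)
6^256 ≡ 346^2 = 119716 ≡ 1420 (mod 1643)
6^512 ≡ 1420^2 = 2016400 ≡ 439 (mod 1643)
821 = 512 + 256 + 32 + 16 + 4 + 1 in binary powers of 2.
So 6^821 ≡ 439 · 1420 · 811 · 738 · 1296 · 6 ≡ 1607 (mod 1643).
Squaring chain: 1607; never reaches −1, so base 6 is a Miller–Rabin witness that 1643 is composite.

1607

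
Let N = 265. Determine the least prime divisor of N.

265 is odd.
Digit sum 13, not divisible by 3.
Ends in 5: divisible by 5.

5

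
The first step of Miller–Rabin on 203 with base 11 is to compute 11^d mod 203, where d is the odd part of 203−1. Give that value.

203 − 1 = 202 = 2^1 · 101, so d = 101.
11^1 ≡ 11 (mod 203)
11^2 ≡ 11^2 = 121 ≡ 121 (mod 203)
11^4 ≡ 121^2 = 14641 ≡ 25 (mod 203)
11^8 ≡ 25^2 = 625 ≡ 16 (mod 203)
11^16 ≡ 16^2 = 256 ≡ 53 (mod 203)
11^32 ≡ 53^2 = 2809 ≡ 170 (mod 203)
11^64 ≡ 170^2 = 28900 ≡ 74 (mod 203)
101 = 64 + 32 + 4 + 1 in binary powers of 2.
So 11^101 ≡ 74 · 170 · 25 · 11 ≡ 177 (mod 203).
Squaring chain: 177; never reaches −1, so base 11 is a Miller–Rabin witness that 203 is composite.

177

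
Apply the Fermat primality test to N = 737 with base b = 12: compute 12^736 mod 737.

639

12^1 ≡ 12 (mod 737)
12^2 ≡ 12^2 = 144 ≡ 144 (mod 737)
12^4 ≡ 144^2 = 20736 ≡ 100 (mod 737)
12^8 ≡ 100^2 = 10000 ≡ 419 (mod 737)
12^16 ≡ 419^2 = 175561 ≡ 155 (mod 737)
12^32 ≡ 155^2 = 24025 ≡ 441 (mod 737)
12^64 ≡ 441^2 = 194481 ≡ 650 (mod 737)
12^128 ≡ 650^2 = 422500 ≡ 199 (mod 737)
12^256 ≡ 199^2 = 39601 ≡ 540 (mod 737)
12^512 ≡ 540^2 = 291600 ≡ 485 (mod 737)
736 = 512 + 128 + 64 + 32 in binary powers of 2.
So 12^736 ≡ 485 · 199 · 650 · 441 ≡ 639 (mod 737).
Since 639 ≠ 1, base 12 is a Fermat witness: 737 is composite.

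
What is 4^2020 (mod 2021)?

4^1 ≡ 4 (mod 2021)
4^2 ≡ 4^2 = 16 ≡ 16 (mod 2021)
4^4 ≡ 16^2 = 256 ≡ 256 (mod 2021)
4^8 ≡ 256^2 = 65536 ≡ 864 (mod 2021)
4^16 ≡ 864^2 = 746496 ≡ 747 (mod 2021)
4^32 ≡ 747^2 = 558009 ≡ 213 (mod 2021)
4^64 ≡ 213^2 = 45369 ≡ 907 (mod 2021)
4^128 ≡ 907^2 = 822649 ≡ 102 (mod 2021)
4^256 ≡ 102^2 = 10404 ≡ 299 (mod 2021)
4^512 ≡ 299^2 = 89401 ≡ 477 (mod 2021)
4^1024 ≡ 477^2 = 227529 ≡ 1177 (mod 2021)
2020 = 1024 + 512 + 256 + 128 + 64 + 32 + 4 in binary powers of 2.
So 4^2020 ≡ 1177 · 477 · 299 · 102 · 907 · 213 · 256 ≡ 385 (mod 2021).
Since 385 ≠ 1, base 4 is a Fermat witness: 2021 is composite.

385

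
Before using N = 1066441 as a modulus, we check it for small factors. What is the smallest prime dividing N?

23

1066441 is odd.
Digit sum 22, not divisible by 3.
Ends in 1: not divisible by 5.
7: 1066441 = 7·152348 + 5
11: 1066441 = 11·96949 + 2
13: 1066441 = 13·82033 + 12
17: 1066441 = 17·62731 + 14
19: 1066441 = 19·56128 + 9
23: 1066441 = 23·46367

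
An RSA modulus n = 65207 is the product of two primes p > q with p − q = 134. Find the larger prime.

Since p = q + 134, we have 65207 = q(q + 134), so q² + 134q − 65207 = 0.
Discriminant: 134² + 4·65207 = 17956 + 260828 = 278784; √278784 = 528.
q = (−134 + 528)/2 = 197, and p = q + 134 = 331.
Check: 197 · 331 = 65207.

331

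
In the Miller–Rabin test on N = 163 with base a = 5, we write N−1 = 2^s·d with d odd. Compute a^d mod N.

162

163 − 1 = 162 = 2^1 · 81, so d = 81.
5^1 ≡ 5 (mod 163)
5^2 ≡ 5^2 = 25 ≡ 25 (mod 163)
5^4 ≡ 25^2 = 625 ≡ 136 (mod 163)
5^8 ≡ 136^2 = 18496 ≡ 77 (mod 163)
5^16 ≡ 77^2 = 5929 ≡ 61 (mod 163)
5^32 ≡ 61^2 = 3721 ≡ 135 (mod 163)
5^64 ≡ 135^2 = 18225 ≡ 132 (mod 163)
81 = 64 + 16 + 1 in binary powers of 2.
So 5^81 ≡ 132 · 61 · 5 ≡ 162 (mod 163).
Since 5^d ≡ 162 (mod 163), base 5 does not prove 163 composite.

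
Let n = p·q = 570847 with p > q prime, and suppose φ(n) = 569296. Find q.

599

φ(n) = (p−1)(q−1) = n − (p+q) + 1, so p + q = 570847 − 569296 + 1 = 1552.
p and q are the roots of t² − 1552t + 570847 = 0.
Discriminant: 1552² − 4·570847 = 2408704 − 2283388 = 125316; √125316 = 354.
q = (1552 − 354)/2 = 599, p = (1552 + 354)/2 = 953.
Check: 599 · 953 = 570847.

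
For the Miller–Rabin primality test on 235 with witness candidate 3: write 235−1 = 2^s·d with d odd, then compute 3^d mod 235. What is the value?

103

235 − 1 = 234 = 2^1 · 117, so d = 117.
3^1 ≡ 3 (mod 235)
3^2 ≡ 3^2 = 9 ≡ 9 (mod 235)
3^4 ≡ 9^2 = 81 ≡ 81 (mod 235)
3^8 ≡ 81^2 = 6561 ≡ 216 (mod 235)
3^16 ≡ 216^2 = 46656 ≡ 126 (mod 235)
3^32 ≡ 126^2 = 15876 ≡ 131 (mod 235)
3^64 ≡ 131^2 = 17161 ≡ 6 (mod 235)
117 = 64 + 32 + 16 + 4 + 1 in binary powers of 2.
So 3^117 ≡ 6 · 131 · 126 · 81 · 3 ≡ 103 (mod 235).
Squaring chain: 103; never reaches −1, so base 3 is a Miller–Rabin witness that 235 is composite.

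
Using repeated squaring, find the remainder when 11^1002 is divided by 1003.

661

11^1 ≡ 11 (mod 1003)
11^2 ≡ 11^2 = 121 ≡ 121 (mod 1003)
11^4 ≡ 121^2 = 14641 ≡ 599 (mod 1003)
11^8 ≡ 599^2 = 358801 ≡ 730 (mod 1003)
11^16 ≡ 730^2 = 532900 ≡ 307 (mod 1003)
11^32 ≡ 307^2 = 94249 ≡ 970 (mod 1003)
11^64 ≡ 970^2 = 940900 ≡ 86 (mod 1003)
11^128 ≡ 86^2 = 7396 ≡ 375 (mod 1003)
11^256 ≡ 375^2 = 140625 ≡ 205 (mod 1003)
11^512 ≡ 205^2 = 42025 ≡ 902 (mod 1003)
1002 = 512 + 256 + 128 + 64 + 32 + 8 + 2 in binary powers of 2.
So 11^1002 ≡ 902 · 205 · 375 · 86 · 970 · 730 · 121 ≡ 661 (mod 1003).
Since 661 ≠ 1, base 11 is a Fermat witness: 1003 is composite.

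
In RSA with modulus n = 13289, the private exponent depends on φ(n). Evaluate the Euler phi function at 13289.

Factor: 13289 = 97 · 137.
φ(13289) = (97−1) · (137−1) = 96 · 136 = 13056.

13056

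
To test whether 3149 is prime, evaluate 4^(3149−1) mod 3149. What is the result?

3138

4^1 ≡ 4 (mod 3149)
4^2 ≡ 4^2 = 16 ≡ 16 (mod 3149)
4^4 ≡ 16^2 = 256 ≡ 256 (mod 3149)
4^8 ≡ 256^2 = 65536 ≡ 2556 (mod 3149)
4^16 ≡ 2556^2 = 6533136 ≡ 2110 (mod 3149)
4^32 ≡ 2110^2 = 4452100 ≡ 2563 (mod 3149)
4^64 ≡ 2563^2 = 6568969 ≡ 155 (mod 3149)
4^128 ≡ 155^2 = 24025 ≡ 1982 (mod 3149)
4^256 ≡ 1982^2 = 3928324 ≡ 1521 (mod 3149)
4^512 ≡ 1521^2 = 2313441 ≡ 2075 (mod 3149)
4^1024 ≡ 2075^2 = 4305625 ≡ 942 (mod 3149)
4^2048 ≡ 942^2 = 887364 ≡ 2495 (mod 3149)
3148 = 2048 + 1024 + 64 + 8 + 4 in binary powers of 2.
So 4^3148 ≡ 2495 · 942 · 155 · 2556 · 256 ≡ 3138 (mod 3149).
Since 3138 ≠ 1, base 4 is a Fermat witness: 3149 is composite.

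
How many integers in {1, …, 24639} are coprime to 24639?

Factor: 24639 = 3 · 43 · 191.
φ(24639) = (3−1) · (43−1) · (191−1) = 2 · 42 · 190 = 15960.

15960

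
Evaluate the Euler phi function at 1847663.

Factor: 1847663 = 83 · 113 · 197.
φ(1847663) = (83−1) · (113−1) · (197−1) = 82 · 112 · 196 = 1800064.

1800064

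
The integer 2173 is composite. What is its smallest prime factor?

41

2173 is odd.
Digit sum 13, not divisible by 3.
Ends in 3: not divisible by 5.
7: 2173 = 7·310 + 3
11: 2173 = 11·197 + 6
13: 2173 = 13·167 + 2
17: 2173 = 17·127 + 14
19: 2173 = 19·114 + 7
23: 2173 = 23·94 + 11
29: 2173 = 29·74 + 27
31: 2173 = 31·70 + 3
37: 2173 = 37·58 + 27
41: 2173 = 41·53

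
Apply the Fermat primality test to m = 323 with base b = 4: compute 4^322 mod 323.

101

4^1 ≡ 4 (mod 323)
4^2 ≡ 4^2 = 16 ≡ 16 (mod 323)
4^4 ≡ 16^2 = 256 ≡ 256 (mod 323)
4^8 ≡ 256^2 = 65536 ≡ 290 (mod 323)
4^16 ≡ 290^2 = 84100 ≡ 120 (mod 323)
4^32 ≡ 120^2 = 14400 ≡ 188 (mod 323)
4^64 ≡ 188^2 = 35344 ≡ 137 (mod 323)
4^128 ≡ 137^2 = 18769 ≡ 35 (mod 323)
4^256 ≡ 35^2 = 1225 ≡ 256 (mod 323)
322 = 256 + 64 + 2 in binary powers of 2.
So 4^322 ≡ 256 · 137 · 16 ≡ 101 (mod 323).
Since 101 ≠ 1, base 4 is a Fermat witness: 323 is composite.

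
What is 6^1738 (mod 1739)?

739

6^1 ≡ 6 (mod 1739)
6^2 ≡ 6^2 = 36 ≡ 36 (mod 1739)
6^4 ≡ 36^2 = 1296 ≡ 1296 (mod 1739)
6^8 ≡ 1296^2 = 1679616 ≡ 1481 (mod 1739)
6^16 ≡ 1481^2 = 2193361 ≡ 482 (mod 1739)
6^32 ≡ 482^2 = 232324 ≡ 1037 (mod 1739)
6^64 ≡ 1037^2 = 1075369 ≡ 667 (mod 1739)
6^128 ≡ 667^2 = 444889 ≡ 1444 (mod 1739)
6^256 ≡ 1444^2 = 2085136 ≡ 75 (mod 1739)
6^512 ≡ 75^2 = 5625 ≡ 408 (mod 1739)
6^1024 ≡ 408^2 = 166464 ≡ 1259 (mod 1739)
1738 = 1024 + 512 + 128 + 64 + 8 + 2 in binary powers of 2.
So 6^1738 ≡ 1259 · 408 · 1444 · 667 · 1481 · 36 ≡ 739 (mod 1739).
Since 739 ≠ 1, base 6 is a Fermat witness: 1739 is composite.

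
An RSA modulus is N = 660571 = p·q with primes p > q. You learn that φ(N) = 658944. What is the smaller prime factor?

φ(n) = (p−1)(q−1) = n − (p+q) + 1, so p + q = 660571 − 658944 + 1 = 1628.
p and q are the roots of t² − 1628t + 660571 = 0.
Discriminant: 1628² − 4·660571 = 2650384 − 2642284 = 8100; √8100 = 90.
q = (1628 − 90)/2 = 769, p = (1628 + 90)/2 = 859.
Check: 769 · 859 = 660571.

769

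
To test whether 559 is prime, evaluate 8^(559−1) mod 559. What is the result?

428

8^1 ≡ 8 (mod 559)
8^2 ≡ 8^2 = 64 ≡ 64 (mod 559)
8^4 ≡ 64^2 = 4096 ≡ 183 (mod 559)
8^8 ≡ 183^2 = 33489 ≡ 508 (mod 559)
8^16 ≡ 508^2 = 258064 ≡ 365 (mod 559)
8^32 ≡ 365^2 = 133225 ≡ 183 (mod 559)
8^64 ≡ 183^2 = 33489 ≡ 508 (mod 559)
8^128 ≡ 508^2 = 258064 ≡ 365 (mod 559)
8^256 ≡ 365^2 = 133225 ≡ 183 (mod 559)
8^512 ≡ 183^2 = 33489 ≡ 508 (mod 559)
558 = 512 + 32 + 8 + 4 + 2 in binary powers of 2.
So 8^558 ≡ 508 · 183 · 508 · 183 · 64 ≡ 428 (mod 559).
Since 428 ≠ 1, base 8 is a Fermat witness: 559 is composite.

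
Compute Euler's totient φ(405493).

Factor: 405493 = 11 · 191 · 193.
φ(405493) = (11−1) · (191−1) · (193−1) = 10 · 190 · 192 = 364800.

364800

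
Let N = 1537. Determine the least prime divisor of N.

29

1537 is odd.
Digit sum 16, not divisible by 3.
Ends in 7: not divisible by 5.
7: 1537 = 7·219 + 4
11: 1537 = 11·139 + 8
13: 1537 = 13·118 + 3
17: 1537 = 17·90 + 7
19: 1537 = 19·80 + 17
23: 1537 = 23·66 + 19
29: 1537 = 29·53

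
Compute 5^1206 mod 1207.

5^1 ≡ 5 (mod 1207)
5^2 ≡ 5^2 = 25 ≡ 25 (mod 1207)
5^4 ≡ 25^2 = 625 ≡ 625 (mod 1207)
5^8 ≡ 625^2 = 390625 ≡ 764 (mod 1207)
5^16 ≡ 764^2 = 583696 ≡ 715 (mod 1207)
5^32 ≡ 715^2 = 511225 ≡ 664 (mod 1207)
5^64 ≡ 664^2 = 440896 ≡ 341 (mod 1207)
5^128 ≡ 341^2 = 116281 ≡ 409 (mod 1207)
5^256 ≡ 409^2 = 167281 ≡ 715 (mod 1207)
5^512 ≡ 715^2 = 511225 ≡ 664 (mod 1207)
5^1024 ≡ 664^2 = 440896 ≡ 341 (mod 1207)
1206 = 1024 + 128 + 32 + 16 + 4 + 2 in binary powers of 2.
So 5^1206 ≡ 341 · 409 · 664 · 715 · 625 · 25 ≡ 1141 (mod 1207).
Since 1141 ≠ 1, base 5 is a Fermat witness: 1207 is composite.

1141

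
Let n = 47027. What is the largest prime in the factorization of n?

47027 = 31 · 1517
1517 = 37 · 41
41 is prime.
So 47027 = 31 · 37 · 41; the largest prime factor is 41.

41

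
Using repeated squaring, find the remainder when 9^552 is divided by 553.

9^1 ≡ 9 (mod 553)
9^2 ≡ 9^2 = 81 ≡ 81 (mod 553)
9^4 ≡ 81^2 = 6561 ≡ 478 (mod 553)
9^8 ≡ 478^2 = 228484 ≡ 95 (mod 553)
9^16 ≡ 95^2 = 9025 ≡ 177 (mod 553)
9^32 ≡ 177^2 = 31329 ≡ 361 (mod 553)
9^64 ≡ 361^2 = 130321 ≡ 366 (mod 553)
9^128 ≡ 366^2 = 133956 ≡ 130 (mod 553)
9^256 ≡ 130^2 = 16900 ≡ 310 (mod 553)
9^512 ≡ 310^2 = 96100 ≡ 431 (mod 553)
552 = 512 + 32 + 8 in binary powers of 2.
So 9^552 ≡ 431 · 361 · 95 ≡ 8 (mod 553).
Since 8 ≠ 1, base 9 is a Fermat witness: 553 is composite.

8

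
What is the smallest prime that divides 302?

2

302 is even: 2 divides it.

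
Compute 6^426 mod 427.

113

6^1 ≡ 6 (mod 427)
6^2 ≡ 6^2 = 36 ≡ 36 (mod 427)
6^4 ≡ 36^2 = 1296 ≡ 15 (mod 427)
6^8 ≡ 15^2 = 225 ≡ 225 (mod 427)
6^16 ≡ 225^2 = 50625 ≡ 239 (mod 427)
6^32 ≡ 239^2 = 57121 ≡ 330 (mod 427)
6^64 ≡ 330^2 = 108900 ≡ 15 (mod 427)
6^128 ≡ 15^2 = 225 ≡ 225 (mod 427)
6^256 ≡ 225^2 = 50625 ≡ 239 (mod 427)
426 = 256 + 128 + 32 + 8 + 2 in binary powers of 2.
So 6^426 ≡ 239 · 225 · 330 · 225 · 36 ≡ 113 (mod 427).
Since 113 ≠ 1, base 6 is a Fermat witness: 427 is composite.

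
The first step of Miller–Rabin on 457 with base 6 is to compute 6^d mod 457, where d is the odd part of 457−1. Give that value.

456

457 − 1 = 456 = 2^3 · 57, so d = 57.
6^1 ≡ 6 (mod 457)
6^2 ≡ 6^2 = 36 ≡ 36 (mod 457)
6^4 ≡ 36^2 = 1296 ≡ 382 (mod 457)
6^8 ≡ 382^2 = 145924 ≡ 141 (mod 457)
6^16 ≡ 141^2 = 19881 ≡ 230 (mod 457)
6^32 ≡ 230^2 = 52900 ≡ 345 (mod 457)
57 = 32 + 16 + 8 + 1 in binary powers of 2.
So 6^57 ≡ 345 · 230 · 141 · 6 ≡ 456 (mod 457).
Since 6^d ≡ 456 (mod 457), base 6 does not prove 457 composite.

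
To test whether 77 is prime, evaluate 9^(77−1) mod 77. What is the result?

9

9^1 ≡ 9 (mod 77)
9^2 ≡ 9^2 = 81 ≡ 4 (mod 77)
9^4 ≡ 4^2 = 16 ≡ 16 (mod 77)
9^8 ≡ 16^2 = 256 ≡ 25 (mod 77)
9^16 ≡ 25^2 = 625 ≡ 9 (mod 77)
9^32 ≡ 9^2 = 81 ≡ 4 (mod 77)
9^64 ≡ 4^2 = 16 ≡ 16 (mod 77)
76 = 64 + 8 + 4 in binary powers of 2.
So 9^76 ≡ 16 · 25 · 16 ≡ 9 (mod 77).
Since 9 ≠ 1, base 9 is a Fermat witness: 77 is composite.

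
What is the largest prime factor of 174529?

174529 = 37 · 4717
4717 = 53 · 89
89 is prime.
So 174529 = 37 · 53 · 89; the largest prime factor is 89.

89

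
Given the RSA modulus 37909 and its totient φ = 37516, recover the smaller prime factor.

φ(n) = (p−1)(q−1) = n − (p+q) + 1, so p + q = 37909 − 37516 + 1 = 394.
p and q are the roots of t² − 394t + 37909 = 0.
Discriminant: 394² − 4·37909 = 155236 − 151636 = 3600; √3600 = 60.
q = (394 − 60)/2 = 167, p = (394 + 60)/2 = 227.
Check: 167 · 227 = 37909.

167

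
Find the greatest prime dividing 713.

713 = 23 · 31
31 is prime.
So 713 = 23 · 31; the largest prime factor is 31.

31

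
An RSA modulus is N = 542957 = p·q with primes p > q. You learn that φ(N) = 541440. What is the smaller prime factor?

φ(n) = (p−1)(q−1) = n − (p+q) + 1, so p + q = 542957 − 541440 + 1 = 1518.
p and q are the roots of t² − 1518t + 542957 = 0.
Discriminant: 1518² − 4·542957 = 2304324 − 2171828 = 132496; √132496 = 364.
q = (1518 − 364)/2 = 577, p = (1518 + 364)/2 = 941.
Check: 577 · 941 = 542957.

577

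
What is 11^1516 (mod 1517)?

359

11^1 ≡ 11 (mod 1517)
11^2 ≡ 11^2 = 121 ≡ 121 (mod 1517)
11^4 ≡ 121^2 = 14641 ≡ 988 (mod 1517)
11^8 ≡ 988^2 = 976144 ≡ 713 (mod 1517)
11^16 ≡ 713^2 = 508369 ≡ 174 (mod 1517)
11^32 ≡ 174^2 = 30276 ≡ 1453 (mod 1517)
11^64 ≡ 1453^2 = 2111209 ≡ 1062 (mod 1517)
11^128 ≡ 1062^2 = 1127844 ≡ 713 (mod 1517)
11^256 ≡ 713^2 = 508369 ≡ 174 (mod 1517)
11^512 ≡ 174^2 = 30276 ≡ 1453 (mod 1517)
11^1024 ≡ 1453^2 = 2111209 ≡ 1062 (mod 1517)
1516 = 1024 + 256 + 128 + 64 + 32 + 8 + 4 in binary powers of 2.
So 11^1516 ≡ 1062 · 174 · 713 · 1062 · 1453 · 713 · 988 ≡ 359 (mod 1517).
Since 359 ≠ 1, base 11 is a Fermat witness: 1517 is composite.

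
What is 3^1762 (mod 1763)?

3^1 ≡ 3 (mod 1763)
3^2 ≡ 3^2 = 9 ≡ 9 (mod 1763)
3^4 ≡ 9^2 = 81 ≡ 81 (mod 1763)
3^8 ≡ 81^2 = 6561 ≡ 1272 (mod 1763)
3^16 ≡ 1272^2 = 1617984 ≡ 1313 (mod 1763)
3^32 ≡ 1313^2 = 1723969 ≡ 1518 (mod 1763)
3^64 ≡ 1518^2 = 2304324 ≡ 83 (mod 1763)
3^128 ≡ 83^2 = 6889 ≡ 1600 (mod 1763)
3^256 ≡ 1600^2 = 2560000 ≡ 124 (mod 1763)
3^512 ≡ 124^2 = 15376 ≡ 1272 (mod 1763)
3^1024 ≡ 1272^2 = 1617984 ≡ 1313 (mod 1763)
1762 = 1024 + 512 + 128 + 64 + 32 + 2 in binary powers of 2.
So 3^1762 ≡ 1313 · 1272 · 1600 · 83 · 1518 · 9 ≡ 583 (mod 1763).
Since 583 ≠ 1, base 3 is a Fermat witness: 1763 is composite.

583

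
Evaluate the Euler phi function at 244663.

227448

Factor: 244663 = 19 · 79 · 163.
φ(244663) = (19−1) · (79−1) · (163−1) = 18 · 78 · 162 = 227448.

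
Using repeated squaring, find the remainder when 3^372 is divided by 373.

3^1 ≡ 3 (mod 373)
3^2 ≡ 3^2 = 9 ≡ 9 (mod 373)
3^4 ≡ 9^2 = 81 ≡ 81 (mod 373)
3^8 ≡ 81^2 = 6561 ≡ 220 (mod 373)
3^16 ≡ 220^2 = 48400 ≡ 283 (mod 373)
3^32 ≡ 283^2 = 80089 ≡ 267 (mod 373)
3^64 ≡ 267^2 = 71289 ≡ 46 (mod 373)
3^128 ≡ 46^2 = 2116 ≡ 251 (mod 373)
3^256 ≡ 251^2 = 63001 ≡ 337 (mod 373)
372 = 256 + 64 + 32 + 16 + 4 in binary powers of 2.
So 3^372 ≡ 337 · 46 · 267 · 283 · 81 ≡ 1 (mod 373).
Since the result is 1, base 3 gives no evidence that 373 is composite.

1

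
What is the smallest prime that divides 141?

3

141 is odd.
Digit sum 6, divisible by 3.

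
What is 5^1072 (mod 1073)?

488

5^1 ≡ 5 (mod 1073)
5^2 ≡ 5^2 = 25 ≡ 25 (mod 1073)
5^4 ≡ 25^2 = 625 ≡ 625 (mod 1073)
5^8 ≡ 625^2 = 390625 ≡ 53 (mod 1073)
5^16 ≡ 53^2 = 2809 ≡ 663 (mod 1073)
5^32 ≡ 663^2 = 439569 ≡ 712 (mod 1073)
5^64 ≡ 712^2 = 506944 ≡ 488 (mod 1073)
5^128 ≡ 488^2 = 238144 ≡ 1011 (mod 1073)
5^256 ≡ 1011^2 = 1022121 ≡ 625 (mod 1073)
5^512 ≡ 625^2 = 390625 ≡ 53 (mod 1073)
5^1024 ≡ 53^2 = 2809 ≡ 663 (mod 1073)
1072 = 1024 + 32 + 16 in binary powers of 2.
So 5^1072 ≡ 663 · 712 · 663 ≡ 488 (mod 1073).
Since 488 ≠ 1, base 5 is a Fermat witness: 1073 is composite.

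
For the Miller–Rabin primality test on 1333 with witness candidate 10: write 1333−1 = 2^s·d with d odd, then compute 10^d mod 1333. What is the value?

907

1333 − 1 = 1332 = 2^2 · 333, so d = 333.
10^1 ≡ 10 (mod 1333)
10^2 ≡ 10^2 = 100 ≡ 100 (mod 1333)
10^4 ≡ 100^2 = 10000 ≡ 669 (mod 1333)
10^8 ≡ 669^2 = 447561 ≡ 1006 (mod 1333)
10^16 ≡ 1006^2 = 1012036 ≡ 289 (mod 1333)
10^32 ≡ 289^2 = 83521 ≡ 875 (mod 1333)
10^64 ≡ 875^2 = 765625 ≡ 483 (mod 1333)
10^128 ≡ 483^2 = 233289 ≡ 14 (mod 1333)
10^256 ≡ 14^2 = 196 ≡ 196 (mod 1333)
333 = 256 + 64 + 8 + 4 + 1 in binary powers of 2.
So 10^333 ≡ 196 · 483 · 1006 · 669 · 10 ≡ 907 (mod 1333).
Squaring chain: 907 → 188; never reaches −1, so base 10 is a Miller–Rabin witness that 1333 is composite.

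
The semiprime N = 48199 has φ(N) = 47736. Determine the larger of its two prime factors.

φ(n) = (p−1)(q−1) = n − (p+q) + 1, so p + q = 48199 − 47736 + 1 = 464.
p and q are the roots of t² − 464t + 48199 = 0.
Discriminant: 464² − 4·48199 = 215296 − 192796 = 22500; √22500 = 150.
q = (464 − 150)/2 = 157, p = (464 + 150)/2 = 307.
Check: 157 · 307 = 48199.

307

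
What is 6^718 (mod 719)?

6^1 ≡ 6 (mod 719)
6^2 ≡ 6^2 = 36 ≡ 36 (mod 719)
6^4 ≡ 36^2 = 1296 ≡ 577 (mod 719)
6^8 ≡ 577^2 = 332929 ≡ 32 (mod 719)
6^16 ≡ 32^2 = 1024 ≡ 305 (mod 719)
6^32 ≡ 305^2 = 93025 ≡ 274 (mod 719)
6^64 ≡ 274^2 = 75076 ≡ 300 (mod 719)
6^128 ≡ 300^2 = 90000 ≡ 125 (mod 719)
6^256 ≡ 125^2 = 15625 ≡ 526 (mod 719)
6^512 ≡ 526^2 = 276676 ≡ 580 (mod 719)
718 = 512 + 128 + 64 + 8 + 4 + 2 in binary powers of 2.
So 6^718 ≡ 580 · 125 · 300 · 32 · 577 · 36 ≡ 1 (mod 719).
Since the result is 1, base 6 gives no evidence that 719 is composite.

1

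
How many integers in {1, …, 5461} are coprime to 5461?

Factor: 5461 = 43 · 127.
φ(5461) = (43−1) · (127−1) = 42 · 126 = 5292.

5292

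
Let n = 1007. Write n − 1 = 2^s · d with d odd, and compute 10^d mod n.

1007 − 1 = 1006 = 2^1 · 503, so d = 503.
10^1 ≡ 10 (mod 1007)
10^2 ≡ 10^2 = 100 ≡ 100 (mod 1007)
10^4 ≡ 100^2 = 10000 ≡ 937 (mod 1007)
10^8 ≡ 937^2 = 877969 ≡ 872 (mod 1007)
10^16 ≡ 872^2 = 760384 ≡ 99 (mod 1007)
10^32 ≡ 99^2 = 9801 ≡ 738 (mod 1007)
10^64 ≡ 738^2 = 544644 ≡ 864 (mod 1007)
10^128 ≡ 864^2 = 746496 ≡ 309 (mod 1007)
10^256 ≡ 309^2 = 95481 ≡ 823 (mod 1007)
503 = 256 + 128 + 64 + 32 + 16 + 4 + 2 + 1 in binary powers of 2.
So 10^503 ≡ 823 · 309 · 864 · 738 · 99 · 937 · 100 · 10 ≡ 876 (mod 1007).
Squaring chain: 876; never reaches −1, so base 10 is a Miller–Rabin witness that 1007 is composite.

876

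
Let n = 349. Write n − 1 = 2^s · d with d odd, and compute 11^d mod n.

349 − 1 = 348 = 2^2 · 87, so d = 87.
11^1 ≡ 11 (mod 349)
11^2 ≡ 11^2 = 121 ≡ 121 (mod 349)
11^4 ≡ 121^2 = 14641 ≡ 332 (mod 349)
11^8 ≡ 332^2 = 110224 ≡ 289 (mod 349)
11^16 ≡ 289^2 = 83521 ≡ 110 (mod 349)
11^32 ≡ 110^2 = 12100 ≡ 234 (mod 349)
11^64 ≡ 234^2 = 54756 ≡ 312 (mod 349)
87 = 64 + 16 + 4 + 2 + 1 in binary powers of 2.
So 11^87 ≡ 312 · 110 · 332 · 121 · 11 ≡ 213 (mod 349).
Squaring chain: 213 → 348; reaches −1, so base 11 does not prove 349 composite.

213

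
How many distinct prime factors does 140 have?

3

140 = 2^2 · 35
35 = 5 · 7
140 = 2^2 · 5 · 7, which has 3 distinct prime factors.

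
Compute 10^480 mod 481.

10^1 ≡ 10 (mod 481)
10^2 ≡ 10^2 = 100 ≡ 100 (mod 481)
10^4 ≡ 100^2 = 10000 ≡ 380 (mod 481)
10^8 ≡ 380^2 = 144400 ≡ 100 (mod 481)
10^16 ≡ 100^2 = 10000 ≡ 380 (mod 481)
10^32 ≡ 380^2 = 144400 ≡ 100 (mod 481)
10^64 ≡ 100^2 = 10000 ≡ 380 (mod 481)
10^128 ≡ 380^2 = 144400 ≡ 100 (mod 481)
10^256 ≡ 100^2 = 10000 ≡ 380 (mod 481)
480 = 256 + 128 + 64 + 32 in binary powers of 2.
So 10^480 ≡ 380 · 100 · 380 · 100 ≡ 1 (mod 481).
Since the result is 1, base 10 gives no evidence that 481 is composite.

1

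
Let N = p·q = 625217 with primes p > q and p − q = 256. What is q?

Since p = q + 256, we have 625217 = q(q + 256), so q² + 256q − 625217 = 0.
Discriminant: 256² + 4·625217 = 65536 + 2500868 = 2566404; √2566404 = 1602.
q = (−256 + 1602)/2 = 673, and p = q + 256 = 929.
Check: 673 · 929 = 625217.

673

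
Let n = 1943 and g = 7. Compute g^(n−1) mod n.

1387

7^1 ≡ 7 (mod 1943)
7^2 ≡ 7^2 = 49 ≡ 49 (mod 1943)
7^4 ≡ 49^2 = 2401 ≡ 458 (mod 1943)
7^8 ≡ 458^2 = 209764 ≡ 1863 (mod 1943)
7^16 ≡ 1863^2 = 3470769 ≡ 571 (mod 1943)
7^32 ≡ 571^2 = 326041 ≡ 1560 (mod 1943)
7^64 ≡ 1560^2 = 2433600 ≡ 964 (mod 1943)
7^128 ≡ 964^2 = 929296 ≡ 542 (mod 1943)
7^256 ≡ 542^2 = 293764 ≡ 371 (mod 1943)
7^512 ≡ 371^2 = 137641 ≡ 1631 (mod 1943)
7^1024 ≡ 1631^2 = 2660161 ≡ 194 (mod 1943)
1942 = 1024 + 512 + 256 + 128 + 16 + 4 + 2 in binary powers of 2.
So 7^1942 ≡ 194 · 1631 · 371 · 542 · 571 · 458 · 49 ≡ 1387 (mod 1943).
Since 1387 ≠ 1, base 7 is a Fermat witness: 1943 is composite.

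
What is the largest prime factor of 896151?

896151 = 3 · 298717
298717 = 59 · 5063
5063 = 61 · 83
83 is prime.
So 896151 = 3 · 59 · 61 · 83; the largest prime factor is 83.

83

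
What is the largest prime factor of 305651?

305651 = 53 · 5767
5767 = 73 · 79
79 is prime.
So 305651 = 53 · 73 · 79; the largest prime factor is 79.

79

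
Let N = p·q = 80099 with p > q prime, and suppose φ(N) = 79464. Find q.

173

φ(n) = (p−1)(q−1) = n − (p+q) + 1, so p + q = 80099 − 79464 + 1 = 636.
p and q are the roots of t² − 636t + 80099 = 0.
Discriminant: 636² − 4·80099 = 404496 − 320396 = 84100; √84100 = 290.
q = (636 − 290)/2 = 173, p = (636 + 290)/2 = 463.
Check: 173 · 463 = 80099.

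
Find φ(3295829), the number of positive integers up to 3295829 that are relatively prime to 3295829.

Factor: 3295829 = 131 · 139 · 181.
φ(3295829) = (131−1) · (139−1) · (181−1) = 130 · 138 · 180 = 3229200.

3229200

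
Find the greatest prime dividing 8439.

8439 = 3 · 2813
2813 = 29 · 97
97 is prime.
So 8439 = 3 · 29 · 97; the largest prime factor is 97.

97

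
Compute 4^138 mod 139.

1

4^1 ≡ 4 (mod 139)
4^2 ≡ 4^2 = 16 ≡ 16 (mod 139)
4^4 ≡ 16^2 = 256 ≡ 117 (mod 139)
4^8 ≡ 117^2 = 13689 ≡ 67 (mod 139)
4^16 ≡ 67^2 = 4489 ≡ 41 (mod 139)
4^32 ≡ 41^2 = 1681 ≡ 13 (mod 139)
4^64 ≡ 13^2 = 169 ≡ 30 (mod 139)
4^128 ≡ 30^2 = 900 ≡ 66 (mod 139)
138 = 128 + 8 + 2 in binary powers of 2.
So 4^138 ≡ 66 · 67 · 16 ≡ 1 (mod 139).
Since the result is 1, base 4 gives no evidence that 139 is composite.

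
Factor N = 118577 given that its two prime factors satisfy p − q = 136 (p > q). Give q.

Since p = q + 136, we have 118577 = q(q + 136), so q² + 136q − 118577 = 0.
Discriminant: 136² + 4·118577 = 18496 + 474308 = 492804; √492804 = 702.
q = (−136 + 702)/2 = 283, and p = q + 136 = 419.
Check: 283 · 419 = 118577.

283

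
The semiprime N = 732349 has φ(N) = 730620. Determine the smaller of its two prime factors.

φ(n) = (p−1)(q−1) = n − (p+q) + 1, so p + q = 732349 − 730620 + 1 = 1730.
p and q are the roots of t² − 1730t + 732349 = 0.
Discriminant: 1730² − 4·732349 = 2992900 − 2929396 = 63504; √63504 = 252.
q = (1730 − 252)/2 = 739, p = (1730 + 252)/2 = 991.
Check: 739 · 991 = 732349.

739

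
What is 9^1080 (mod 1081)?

679

9^1 ≡ 9 (mod 1081)
9^2 ≡ 9^2 = 81 ≡ 81 (mod 1081)
9^4 ≡ 81^2 = 6561 ≡ 75 (mod 1081)
9^8 ≡ 75^2 = 5625 ≡ 220 (mod 1081)
9^16 ≡ 220^2 = 48400 ≡ 836 (mod 1081)
9^32 ≡ 836^2 = 698896 ≡ 570 (mod 1081)
9^64 ≡ 570^2 = 324900 ≡ 600 (mod 1081)
9^128 ≡ 600^2 = 360000 ≡ 27 (mod 1081)
9^256 ≡ 27^2 = 729 ≡ 729 (mod 1081)
9^512 ≡ 729^2 = 531441 ≡ 670 (mod 1081)
9^1024 ≡ 670^2 = 448900 ≡ 285 (mod 1081)
1080 = 1024 + 32 + 16 + 8 in binary powers of 2.
So 9^1080 ≡ 285 · 570 · 836 · 220 ≡ 679 (mod 1081).
Since 679 ≠ 1, base 9 is a Fermat witness: 1081 is composite.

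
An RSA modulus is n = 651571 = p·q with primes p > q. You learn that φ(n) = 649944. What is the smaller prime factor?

φ(n) = (p−1)(q−1) = n − (p+q) + 1, so p + q = 651571 − 649944 + 1 = 1628.
p and q are the roots of t² − 1628t + 651571 = 0.
Discriminant: 1628² − 4·651571 = 2650384 − 2606284 = 44100; √44100 = 210.
q = (1628 − 210)/2 = 709, p = (1628 + 210)/2 = 919.
Check: 709 · 919 = 651571.

709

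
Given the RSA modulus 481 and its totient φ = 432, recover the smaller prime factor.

13

φ(n) = (p−1)(q−1) = n − (p+q) + 1, so p + q = 481 − 432 + 1 = 50.
p and q are the roots of t² − 50t + 481 = 0.
Discriminant: 50² − 4·481 = 2500 − 1924 = 576; √576 = 24.
q = (50 − 24)/2 = 13, p = (50 + 24)/2 = 37.
Check: 13 · 37 = 481.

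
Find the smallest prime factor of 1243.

11

1243 is odd.
Digit sum 10, not divisible by 3.
Ends in 3: not divisible by 5.
7: 1243 = 7·177 + 4
11: 1243 = 11·113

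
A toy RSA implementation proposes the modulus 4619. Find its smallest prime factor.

31

4619 is odd.
Digit sum 20, not divisible by 3.
Ends in 9: not divisible by 5.
7: 4619 = 7·659 + 6
11: 4619 = 11·419 + 10
13: 4619 = 13·355 + 4
17: 4619 = 17·271 + 12
19: 4619 = 19·243 + 2
23: 4619 = 23·200 + 19
29: 4619 = 29·159 + 8
31: 4619 = 31·149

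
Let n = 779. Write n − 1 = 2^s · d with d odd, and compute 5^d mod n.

779 − 1 = 778 = 2^1 · 389, so d = 389.
5^1 ≡ 5 (mod 779)
5^2 ≡ 5^2 = 25 ≡ 25 (mod 779)
5^4 ≡ 25^2 = 625 ≡ 625 (mod 779)
5^8 ≡ 625^2 = 390625 ≡ 346 (mod 779)
5^16 ≡ 346^2 = 119716 ≡ 529 (mod 779)
5^32 ≡ 529^2 = 279841 ≡ 180 (mod 779)
5^64 ≡ 180^2 = 32400 ≡ 461 (mod 779)
5^128 ≡ 461^2 = 212521 ≡ 633 (mod 779)
5^256 ≡ 633^2 = 400689 ≡ 283 (mod 779)
389 = 256 + 128 + 4 + 1 in binary powers of 2.
So 5^389 ≡ 283 · 633 · 625 · 5 ≡ 500 (mod 779).
Squaring chain: 500; never reaches −1, so base 5 is a Miller–Rabin witness that 779 is composite.

500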